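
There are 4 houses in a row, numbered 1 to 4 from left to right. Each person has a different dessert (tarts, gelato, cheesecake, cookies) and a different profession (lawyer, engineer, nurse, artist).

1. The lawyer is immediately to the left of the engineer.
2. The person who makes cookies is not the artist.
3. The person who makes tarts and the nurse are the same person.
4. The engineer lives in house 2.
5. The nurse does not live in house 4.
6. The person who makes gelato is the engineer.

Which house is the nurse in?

The engineer is in house 2 (clue 4).
From clue 6, the person who makes gelato must be in house 2.
House 4's profession must be artist (nothing else left).
From clue 1, the lawyer must be in house 1.
That leaves cheesecake as the dessert for house 4.
So house 3 gets nurse for profession.
By clue 3, the person who makes tarts is in house 3.
So house 1 gets cookies for dessert.
So: house 1 = cookies/lawyer, house 2 = gelato/engineer, house 3 = tarts/nurse, house 4 = cheesecake/artist.

3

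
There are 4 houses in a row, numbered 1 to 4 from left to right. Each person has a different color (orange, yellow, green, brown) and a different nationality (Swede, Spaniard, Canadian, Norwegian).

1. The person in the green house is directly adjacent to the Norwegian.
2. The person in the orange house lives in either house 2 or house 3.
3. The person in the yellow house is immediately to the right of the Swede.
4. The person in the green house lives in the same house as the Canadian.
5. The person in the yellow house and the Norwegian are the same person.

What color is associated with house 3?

yellow

The person in the orange house is narrowed to house 2 or 3; consider each.
Placing it in house 3 leads to a contradiction, so it's in house 2.
House 1 color: only brown fits.
So house 1 gets Spaniard for nationality.
House 2's nationality must be Swede (nothing else left).
Clue 3 places the person in the yellow house in house 3.
By clue 5, the Norwegian is in house 3.
That leaves green as the color for house 4.
The only nationality still possible for house 4 is Canadian.
So: house 1 = brown/Spaniard, house 2 = orange/Swede, house 3 = yellow/Norwegian, house 4 = green/Canadian.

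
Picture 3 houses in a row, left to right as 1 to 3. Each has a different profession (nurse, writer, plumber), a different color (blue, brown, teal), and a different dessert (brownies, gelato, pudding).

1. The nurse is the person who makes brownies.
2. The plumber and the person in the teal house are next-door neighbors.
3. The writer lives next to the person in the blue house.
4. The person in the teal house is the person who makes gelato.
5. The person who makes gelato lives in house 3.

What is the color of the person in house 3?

teal

The person who makes gelato is in house 3 (clue 5).
From clue 4, the person in the teal house must be in house 3.
Clue 2 places the plumber in house 2.
That leaves writer as the profession for house 3.
The person who makes brownies is in house 1 (clue 1).
From clue 3, the person in the blue house must be in house 2.
House 1's profession must be nurse (nothing else left).
House 1's color must be brown (nothing else left).
So house 2 gets pudding for dessert.
So: house 1 = nurse/brown/brownies, house 2 = plumber/blue/pudding, house 3 = writer/teal/gelato.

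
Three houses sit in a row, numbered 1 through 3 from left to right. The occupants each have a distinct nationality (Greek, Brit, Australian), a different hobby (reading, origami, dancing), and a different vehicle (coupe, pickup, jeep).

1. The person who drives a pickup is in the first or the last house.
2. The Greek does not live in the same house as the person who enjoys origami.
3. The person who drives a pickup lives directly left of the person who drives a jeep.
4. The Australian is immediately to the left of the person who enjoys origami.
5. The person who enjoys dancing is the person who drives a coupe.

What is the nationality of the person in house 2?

Clue 3 places the person who drives a pickup in house 1.
The person who drives a jeep is in house 2 (clue 3).
The only vehicle still possible for house 3 is coupe.
Clue 5 places the person who enjoys dancing in house 3.
House 1's hobby must be reading (nothing else left).
The only hobby still possible for house 2 is origami.
The Australian is in house 1 (clue 4).
The only nationality still possible for house 2 is Brit.
So house 3 gets Greek for nationality.
So: house 1 = Australian/reading/pickup, house 2 = Brit/origami/jeep, house 3 = Greek/dancing/coupe.

Brit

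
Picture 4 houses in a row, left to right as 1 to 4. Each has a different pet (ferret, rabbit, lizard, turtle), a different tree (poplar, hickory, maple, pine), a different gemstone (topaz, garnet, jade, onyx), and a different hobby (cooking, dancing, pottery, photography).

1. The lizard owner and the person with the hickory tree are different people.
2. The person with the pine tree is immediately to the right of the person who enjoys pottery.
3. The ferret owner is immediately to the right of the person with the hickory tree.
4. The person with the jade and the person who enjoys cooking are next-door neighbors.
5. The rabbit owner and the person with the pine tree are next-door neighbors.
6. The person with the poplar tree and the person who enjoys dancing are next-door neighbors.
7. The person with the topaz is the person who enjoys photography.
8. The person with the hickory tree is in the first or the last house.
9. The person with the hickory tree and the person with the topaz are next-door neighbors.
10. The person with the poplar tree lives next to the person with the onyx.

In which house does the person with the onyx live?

1

The person with the hickory tree is in house 1 (clue 8).
The person with the topaz is in house 2 (clue 9).
By clue 3, the ferret owner is in house 2.
By clue 7, the person who enjoys photography is in house 2.
The lizard owner is narrowed to house 3 or 4; consider each.
Placing it in house 3 leads to a contradiction, so it's in house 4.
The rabbit owner is narrowed to house 1 or 3; consider each.
Placing it in house 1 leads to a contradiction, so it's in house 3.
That leaves turtle as the pet for house 1.
The person with the pine tree is narrowed to house 2 or 4; consider each.
Placing it in house 2 leads to a contradiction, so it's in house 4.
Clue 2: the person who enjoys pottery is in house 3.
House 1 hobby: only dancing fits.
So house 4 gets cooking for hobby.
From clue 4, the person with the jade must be in house 3.
Clue 6 places the person with the poplar tree in house 2.
House 3 tree: only maple fits.
The only gemstone still possible for house 1 is onyx.
House 4 gemstone: only garnet fits.
So: house 1 = turtle/hickory/onyx/dancing, house 2 = ferret/poplar/topaz/photography, house 3 = rabbit/maple/jade/pottery, house 4 = lizard/pine/garnet/cooking.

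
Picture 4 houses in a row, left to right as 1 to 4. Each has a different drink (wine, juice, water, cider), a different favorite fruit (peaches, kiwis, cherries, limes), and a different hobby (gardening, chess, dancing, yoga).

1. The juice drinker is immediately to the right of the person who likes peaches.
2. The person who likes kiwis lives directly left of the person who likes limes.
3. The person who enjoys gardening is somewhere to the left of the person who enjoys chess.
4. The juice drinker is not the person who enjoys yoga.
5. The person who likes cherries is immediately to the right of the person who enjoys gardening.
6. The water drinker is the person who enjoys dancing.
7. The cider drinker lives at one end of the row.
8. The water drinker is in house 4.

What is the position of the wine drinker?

3

Clue 8: the water drinker is in house 4.
House 1's drink must be cider (nothing else left).
The person who enjoys dancing is in house 4 (clue 6).
House 4's favorite fruit must be limes (nothing else left).
From clue 2, the person who likes kiwis must be in house 3.
House 1 favorite fruit: only peaches fits.
The only favorite fruit still possible for house 2 is cherries.
Clue 1: the juice drinker is in house 2.
Clue 5: the person who enjoys gardening is in house 1.
That leaves wine as the drink for house 3.
The only hobby still possible for house 2 is chess.
House 3 hobby: only yoga fits.
So: house 1 = cider/peaches/gardening, house 2 = juice/cherries/chess, house 3 = wine/kiwis/yoga, house 4 = water/limes/dancing.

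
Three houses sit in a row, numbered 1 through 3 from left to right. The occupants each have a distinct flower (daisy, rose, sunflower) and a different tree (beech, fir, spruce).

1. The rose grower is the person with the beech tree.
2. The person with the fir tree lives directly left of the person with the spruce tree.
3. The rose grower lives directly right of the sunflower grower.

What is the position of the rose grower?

3

House 1 tree: only fir fits.
Clue 2: the person with the spruce tree is in house 2.
That leaves beech as the tree for house 3.
Clue 1 places the rose grower in house 3.
From clue 3, the sunflower grower must be in house 2.
So house 1 gets daisy for flower.
So: house 1 = daisy/fir, house 2 = sunflower/spruce, house 3 = rose/beech.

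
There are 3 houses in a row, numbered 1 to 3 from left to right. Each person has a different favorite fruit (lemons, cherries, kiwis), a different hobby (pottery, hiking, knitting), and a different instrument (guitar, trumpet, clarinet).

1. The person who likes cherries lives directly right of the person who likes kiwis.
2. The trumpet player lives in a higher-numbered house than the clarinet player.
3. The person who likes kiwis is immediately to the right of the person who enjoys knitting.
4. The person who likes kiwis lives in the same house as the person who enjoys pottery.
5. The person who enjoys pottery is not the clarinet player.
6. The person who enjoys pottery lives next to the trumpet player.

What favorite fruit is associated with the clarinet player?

Clue 3 places the person who likes kiwis in house 2.
The person who enjoys knitting is in house 1 (clue 3).
Clue 4 places the person who enjoys pottery in house 2.
Clue 5: the clarinet player is in house 1.
Clue 6: the trumpet player is in house 3.
House 1 favorite fruit: only lemons fits.
So house 3 gets cherries for favorite fruit.
House 3 hobby: only hiking fits.
House 2's instrument must be guitar (nothing else left).
So: house 1 = lemons/knitting/clarinet, house 2 = kiwis/pottery/guitar, house 3 = cherries/hiking/trumpet.

lemons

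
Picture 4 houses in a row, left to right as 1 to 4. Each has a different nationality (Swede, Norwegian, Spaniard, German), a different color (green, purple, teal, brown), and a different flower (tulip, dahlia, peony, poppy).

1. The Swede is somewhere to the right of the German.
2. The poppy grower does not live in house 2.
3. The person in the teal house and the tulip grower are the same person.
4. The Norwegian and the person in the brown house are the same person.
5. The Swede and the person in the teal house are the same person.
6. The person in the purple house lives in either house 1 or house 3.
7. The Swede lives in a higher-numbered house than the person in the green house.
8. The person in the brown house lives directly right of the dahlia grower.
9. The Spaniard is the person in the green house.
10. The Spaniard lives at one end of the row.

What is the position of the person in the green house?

By clue 10, the Spaniard is in house 1.
Clue 9 places the person in the green house in house 1.
That leaves brown as the color for house 2.
House 3's color must be purple (nothing else left).
House 4's color must be teal (nothing else left).
Clue 3 places the tulip grower in house 4.
Clue 4 places the Norwegian in house 2.
From clue 5, the Swede must be in house 4.
From clue 8, the dahlia grower must be in house 1.
So house 3 gets German for nationality.
House 2 flower: only peony fits.
House 3's flower must be poppy (nothing else left).
So: house 1 = Spaniard/green/dahlia, house 2 = Norwegian/brown/peony, house 3 = German/purple/poppy, house 4 = Swede/teal/tulip.

1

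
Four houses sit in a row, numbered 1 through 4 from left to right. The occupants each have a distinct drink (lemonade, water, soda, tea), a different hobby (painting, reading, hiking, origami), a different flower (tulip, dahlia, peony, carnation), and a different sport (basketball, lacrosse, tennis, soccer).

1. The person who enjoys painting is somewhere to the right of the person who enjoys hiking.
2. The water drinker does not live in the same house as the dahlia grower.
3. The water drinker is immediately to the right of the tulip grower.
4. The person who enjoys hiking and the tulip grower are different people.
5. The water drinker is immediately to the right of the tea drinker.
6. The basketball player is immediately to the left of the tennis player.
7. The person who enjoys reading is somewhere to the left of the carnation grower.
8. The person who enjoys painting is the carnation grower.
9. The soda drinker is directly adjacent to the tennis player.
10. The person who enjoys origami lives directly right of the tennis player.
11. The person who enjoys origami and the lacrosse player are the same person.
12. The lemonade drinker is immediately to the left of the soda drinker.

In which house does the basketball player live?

2

The person who enjoys origami is narrowed to house 3 or 4; consider each.
Placing it in house 3 leads to a contradiction, so it's in house 4.
By clue 10, the tennis player is in house 3.
By clue 11, the lacrosse player is in house 4.
By clue 6, the basketball player is in house 2.
The only sport still possible for house 1 is soccer.
House 3 hobby: only painting fits.
Clue 8: the carnation grower is in house 3.
The only drink still possible for house 4 is soda.
From clue 12, the lemonade drinker must be in house 3.
House 1 drink: only tea fits.
That leaves water as the drink for house 2.
From clue 3, the tulip grower must be in house 1.
Clue 4: the person who enjoys hiking is in house 2.
So house 1 gets reading for hobby.
That leaves peony as the flower for house 2.
House 4's flower must be dahlia (nothing else left).
So: house 1 = tea/reading/tulip/soccer, house 2 = water/hiking/peony/basketball, house 3 = lemonade/painting/carnation/tennis, house 4 = soda/origami/dahlia/lacrosse.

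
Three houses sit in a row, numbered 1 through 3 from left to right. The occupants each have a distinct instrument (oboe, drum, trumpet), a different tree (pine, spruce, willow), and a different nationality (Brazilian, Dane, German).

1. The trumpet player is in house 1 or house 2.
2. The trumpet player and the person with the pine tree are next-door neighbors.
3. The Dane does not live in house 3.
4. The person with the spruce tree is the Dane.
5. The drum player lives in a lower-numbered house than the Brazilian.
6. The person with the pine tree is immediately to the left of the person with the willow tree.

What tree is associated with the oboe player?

willow

House 3's instrument must be oboe (nothing else left).
The only tree still possible for house 3 is willow.
From clue 6, the person with the pine tree must be in house 2.
House 1 tree: only spruce fits.
Clue 2 places the trumpet player in house 1.
By clue 4, the Dane is in house 1.
The only instrument still possible for house 2 is drum.
Clue 5 places the Brazilian in house 3.
That leaves German as the nationality for house 2.
So: house 1 = trumpet/spruce/Dane, house 2 = drum/pine/German, house 3 = oboe/willow/Brazilian.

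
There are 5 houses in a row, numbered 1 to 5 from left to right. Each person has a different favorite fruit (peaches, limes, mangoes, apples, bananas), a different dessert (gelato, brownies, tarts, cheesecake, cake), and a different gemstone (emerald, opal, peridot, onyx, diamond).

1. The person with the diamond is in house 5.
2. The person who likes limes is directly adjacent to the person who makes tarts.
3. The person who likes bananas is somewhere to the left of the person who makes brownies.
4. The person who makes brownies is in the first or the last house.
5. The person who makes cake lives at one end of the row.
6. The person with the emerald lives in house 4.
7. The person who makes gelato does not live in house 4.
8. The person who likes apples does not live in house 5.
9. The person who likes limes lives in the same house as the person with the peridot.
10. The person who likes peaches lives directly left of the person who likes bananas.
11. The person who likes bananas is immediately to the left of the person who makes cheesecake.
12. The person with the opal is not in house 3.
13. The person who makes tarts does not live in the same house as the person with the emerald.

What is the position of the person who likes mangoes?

5

From clue 1, the person with the diamond must be in house 5.
By clue 4, the person who makes brownies is in house 5.
Clue 6: the person with the emerald is in house 4.
House 1's dessert must be cake (nothing else left).
So house 4 gets cheesecake for dessert.
The person who likes bananas is in house 3 (clue 11).
The only favorite fruit still possible for house 5 is mangoes.
The person who likes peaches is in house 2 (clue 10).
So house 1 gets limes for favorite fruit.
So house 4 gets apples for favorite fruit.
House 3 gemstone: only onyx fits.
By clue 2, the person who makes tarts is in house 2.
Clue 9 places the person with the peridot in house 1.
The only dessert still possible for house 3 is gelato.
House 2's gemstone must be opal (nothing else left).
So: house 1 = limes/cake/peridot, house 2 = peaches/tarts/opal, house 3 = bananas/gelato/onyx, house 4 = apples/cheesecake/emerald, house 5 = mangoes/brownies/diamond.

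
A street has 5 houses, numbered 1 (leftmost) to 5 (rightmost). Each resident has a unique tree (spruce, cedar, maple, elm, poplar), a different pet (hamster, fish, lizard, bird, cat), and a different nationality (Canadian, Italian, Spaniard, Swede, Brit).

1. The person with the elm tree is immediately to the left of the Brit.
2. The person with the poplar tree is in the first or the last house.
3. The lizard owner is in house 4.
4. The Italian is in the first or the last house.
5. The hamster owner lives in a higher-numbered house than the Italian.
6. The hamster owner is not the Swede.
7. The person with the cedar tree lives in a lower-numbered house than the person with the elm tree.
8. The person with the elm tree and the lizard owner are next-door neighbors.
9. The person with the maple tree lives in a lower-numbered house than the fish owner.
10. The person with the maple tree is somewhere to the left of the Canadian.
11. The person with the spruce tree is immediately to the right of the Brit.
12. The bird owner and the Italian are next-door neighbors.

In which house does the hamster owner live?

3

The lizard owner is in house 4 (clue 3).
Clue 5 places the Italian in house 1.
From clue 8, the person with the elm tree must be in house 3.
By clue 12, the bird owner is in house 2.
That leaves cat as the pet for house 1.
The Brit is in house 4 (clue 1).
By clue 11, the person with the spruce tree is in house 5.
House 1 tree: only poplar fits.
That leaves maple as the tree for house 4.
The fish owner is in house 5 (clue 9).
From clue 10, the Canadian must be in house 5.
So house 2 gets cedar for tree.
The only pet still possible for house 3 is hamster.
Clue 6 places the Swede in house 2.
House 3's nationality must be Spaniard (nothing else left).
So: house 1 = poplar/cat/Italian, house 2 = cedar/bird/Swede, house 3 = elm/hamster/Spaniard, house 4 = maple/lizard/Brit, house 5 = spruce/fish/Canadian.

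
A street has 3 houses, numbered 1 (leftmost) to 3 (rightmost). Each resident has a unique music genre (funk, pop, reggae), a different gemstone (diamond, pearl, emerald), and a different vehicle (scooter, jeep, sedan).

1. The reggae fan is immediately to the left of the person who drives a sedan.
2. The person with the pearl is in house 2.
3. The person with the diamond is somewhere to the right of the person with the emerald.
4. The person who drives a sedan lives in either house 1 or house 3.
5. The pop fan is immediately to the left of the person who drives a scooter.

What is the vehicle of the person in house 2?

scooter

By clue 2, the person with the pearl is in house 2.
From clue 4, the person who drives a sedan must be in house 3.
That leaves funk as the music genre for house 3.
That leaves emerald as the gemstone for house 1.
The only gemstone still possible for house 3 is diamond.
House 1 vehicle: only jeep fits.
House 2 vehicle: only scooter fits.
From clue 1, the reggae fan must be in house 2.
Clue 5: the pop fan is in house 1.
So: house 1 = pop/emerald/jeep, house 2 = reggae/pearl/scooter, house 3 = funk/diamond/sedan.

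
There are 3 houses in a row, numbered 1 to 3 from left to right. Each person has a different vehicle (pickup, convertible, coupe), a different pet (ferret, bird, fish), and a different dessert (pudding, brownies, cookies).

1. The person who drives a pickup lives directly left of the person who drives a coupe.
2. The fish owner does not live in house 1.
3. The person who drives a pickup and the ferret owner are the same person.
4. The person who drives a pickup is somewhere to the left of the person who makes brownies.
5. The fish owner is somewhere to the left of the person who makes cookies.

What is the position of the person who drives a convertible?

3

The fish owner is in house 2 (clue 5).
By clue 5, the person who makes cookies is in house 3.
That leaves bird as the pet for house 3.
The only dessert still possible for house 1 is pudding.
So house 2 gets brownies for dessert.
The person who drives a pickup is in house 1 (clue 3).
So house 1 gets ferret for pet.
The person who drives a coupe is in house 2 (clue 1).
House 3's vehicle must be convertible (nothing else left).
So: house 1 = pickup/ferret/pudding, house 2 = coupe/fish/brownies, house 3 = convertible/bird/cookies.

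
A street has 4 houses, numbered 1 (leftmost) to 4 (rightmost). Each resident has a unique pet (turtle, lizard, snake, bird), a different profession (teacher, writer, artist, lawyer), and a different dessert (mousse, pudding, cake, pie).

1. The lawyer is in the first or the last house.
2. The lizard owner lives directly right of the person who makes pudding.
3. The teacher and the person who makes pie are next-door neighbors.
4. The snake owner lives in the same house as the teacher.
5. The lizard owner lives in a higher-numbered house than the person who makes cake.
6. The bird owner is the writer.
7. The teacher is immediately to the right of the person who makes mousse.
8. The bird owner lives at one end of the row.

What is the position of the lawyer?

House 4's dessert must be pie (nothing else left).
Clue 3: the teacher is in house 3.
Clue 4: the snake owner is in house 3.
From clue 7, the person who makes mousse must be in house 2.
House 2 profession: only artist fits.
The bird owner is narrowed to house 1 or 4; consider each.
Placing it in house 4 leads to a contradiction, so it's in house 1.
By clue 6, the writer is in house 1.
House 4's profession must be lawyer (nothing else left).
The lizard owner is narrowed to house 2 or 4; consider each.
Placing it in house 2 leads to a contradiction, so it's in house 4.
By clue 2, the person who makes pudding is in house 3.
So house 2 gets turtle for pet.
So house 1 gets cake for dessert.
So: house 1 = bird/writer/cake, house 2 = turtle/artist/mousse, house 3 = snake/teacher/pudding, house 4 = lizard/lawyer/pie.

4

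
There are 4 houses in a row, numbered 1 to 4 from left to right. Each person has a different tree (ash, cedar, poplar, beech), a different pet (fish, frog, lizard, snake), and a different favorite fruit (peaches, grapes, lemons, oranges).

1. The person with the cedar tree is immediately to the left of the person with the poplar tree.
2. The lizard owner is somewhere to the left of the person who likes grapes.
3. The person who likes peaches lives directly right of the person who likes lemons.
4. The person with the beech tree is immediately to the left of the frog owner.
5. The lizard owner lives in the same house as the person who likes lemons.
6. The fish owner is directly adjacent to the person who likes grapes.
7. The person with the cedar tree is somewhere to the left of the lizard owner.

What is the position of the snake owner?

So house 4 gets ash for tree.
That leaves snake as the pet for house 1.
House 1's favorite fruit must be oranges (nothing else left).
House 2 favorite fruit: only lemons fits.
By clue 3, the person who likes peaches is in house 3.
Clue 5 places the lizard owner in house 2.
By clue 7, the person with the cedar tree is in house 1.
House 4 favorite fruit: only grapes fits.
From clue 1, the person with the poplar tree must be in house 2.
Clue 6 places the fish owner in house 3.
The only tree still possible for house 3 is beech.
So house 4 gets frog for pet.
So: house 1 = cedar/snake/oranges, house 2 = poplar/lizard/lemons, house 3 = beech/fish/peaches, house 4 = ash/frog/grapes.

1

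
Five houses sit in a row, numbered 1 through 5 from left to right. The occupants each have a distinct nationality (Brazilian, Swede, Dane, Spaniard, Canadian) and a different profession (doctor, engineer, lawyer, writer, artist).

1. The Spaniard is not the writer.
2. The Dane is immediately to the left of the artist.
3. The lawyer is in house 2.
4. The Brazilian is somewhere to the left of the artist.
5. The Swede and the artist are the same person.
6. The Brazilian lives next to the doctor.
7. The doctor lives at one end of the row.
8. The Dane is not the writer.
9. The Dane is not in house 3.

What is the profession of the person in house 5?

artist

From clue 3, the lawyer must be in house 2.
The Brazilian is narrowed to house 2 or 4; consider each.
Placing it in house 4 leads to a contradiction, so it's in house 2.
The doctor is in house 1 (clue 6).
House 4's nationality must be Dane (nothing else left).
The artist is in house 5 (clue 2).
From clue 5, the Swede must be in house 5.
So house 4 gets engineer for profession.
Clue 1: the Spaniard is in house 1.
House 3 nationality: only Canadian fits.
House 3 profession: only writer fits.
So: house 1 = Spaniard/doctor, house 2 = Brazilian/lawyer, house 3 = Canadian/writer, house 4 = Dane/engineer, house 5 = Swede/artist.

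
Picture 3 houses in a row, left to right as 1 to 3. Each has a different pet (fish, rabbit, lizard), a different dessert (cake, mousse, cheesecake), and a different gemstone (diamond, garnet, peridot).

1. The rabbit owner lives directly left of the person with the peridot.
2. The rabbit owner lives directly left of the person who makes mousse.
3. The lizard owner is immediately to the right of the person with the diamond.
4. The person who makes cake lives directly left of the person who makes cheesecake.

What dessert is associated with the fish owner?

House 1 dessert: only cake fits.
By clue 4, the person who makes cheesecake is in house 2.
So house 3 gets mousse for dessert.
The rabbit owner is in house 2 (clue 2).
House 1's pet must be fish (nothing else left).
House 3's pet must be lizard (nothing else left).
By clue 1, the person with the peridot is in house 3.
Clue 3: the person with the diamond is in house 2.
The only gemstone still possible for house 1 is garnet.
So: house 1 = fish/cake/garnet, house 2 = rabbit/cheesecake/diamond, house 3 = lizard/mousse/peridot.

cake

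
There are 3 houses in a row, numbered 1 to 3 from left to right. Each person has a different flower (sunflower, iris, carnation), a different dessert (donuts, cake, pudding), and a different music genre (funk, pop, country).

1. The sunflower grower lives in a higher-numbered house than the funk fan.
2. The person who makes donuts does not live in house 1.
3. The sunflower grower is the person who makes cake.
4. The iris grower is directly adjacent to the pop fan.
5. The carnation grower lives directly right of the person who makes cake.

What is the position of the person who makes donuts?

Clue 5 places the carnation grower in house 3.
By clue 5, the person who makes cake is in house 2.
That leaves iris as the flower for house 1.
House 2 flower: only sunflower fits.
House 1's dessert must be pudding (nothing else left).
So house 3 gets donuts for dessert.
The funk fan is in house 1 (clue 1).
From clue 4, the pop fan must be in house 2.
So house 3 gets country for music genre.
So: house 1 = iris/pudding/funk, house 2 = sunflower/cake/pop, house 3 = carnation/donuts/country.

3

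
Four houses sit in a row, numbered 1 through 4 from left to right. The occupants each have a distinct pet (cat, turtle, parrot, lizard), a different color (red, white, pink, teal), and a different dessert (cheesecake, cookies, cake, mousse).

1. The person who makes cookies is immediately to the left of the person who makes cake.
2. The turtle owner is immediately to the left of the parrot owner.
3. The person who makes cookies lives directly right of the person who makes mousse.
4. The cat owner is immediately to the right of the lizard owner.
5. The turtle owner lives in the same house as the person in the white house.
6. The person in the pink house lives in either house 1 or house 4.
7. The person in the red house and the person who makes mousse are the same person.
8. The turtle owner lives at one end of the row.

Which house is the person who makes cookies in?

Clue 8 places the turtle owner in house 1.
From clue 2, the parrot owner must be in house 2.
Clue 5: the person in the white house is in house 1.
House 3 pet: only lizard fits.
House 4's pet must be cat (nothing else left).
House 3's color must be teal (nothing else left).
House 4's color must be pink (nothing else left).
Clue 7 places the person who makes mousse in house 2.
House 2's color must be red (nothing else left).
House 1's dessert must be cheesecake (nothing else left).
House 4's dessert must be cake (nothing else left).
The only dessert still possible for house 3 is cookies.
So: house 1 = turtle/white/cheesecake, house 2 = parrot/red/mousse, house 3 = lizard/teal/cookies, house 4 = cat/pink/cake.

3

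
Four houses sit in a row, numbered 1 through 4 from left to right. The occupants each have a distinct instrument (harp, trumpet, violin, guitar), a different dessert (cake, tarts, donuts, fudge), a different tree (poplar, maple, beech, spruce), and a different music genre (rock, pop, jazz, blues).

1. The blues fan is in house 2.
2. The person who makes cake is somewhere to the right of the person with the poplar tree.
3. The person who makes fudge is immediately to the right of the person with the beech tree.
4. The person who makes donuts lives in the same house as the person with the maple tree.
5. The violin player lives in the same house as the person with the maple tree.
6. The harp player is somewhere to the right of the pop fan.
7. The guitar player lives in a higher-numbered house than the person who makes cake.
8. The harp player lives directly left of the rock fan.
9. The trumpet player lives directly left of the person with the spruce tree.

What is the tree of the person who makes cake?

By clue 1, the blues fan is in house 2.
From clue 6, the pop fan must be in house 1.
The guitar player is narrowed to house 3 or 4; consider each.
Placing it in house 3 leads to a contradiction, so it's in house 4.
The only tree still possible for house 4 is spruce.
From clue 9, the trumpet player must be in house 3.
So house 1 gets violin for instrument.
House 2's instrument must be harp (nothing else left).
Clue 5 places the person with the maple tree in house 1.
Clue 8 places the rock fan in house 3.
So house 3 gets beech for tree.
House 4 music genre: only jazz fits.
Clue 2 places the person who makes cake in house 3.
Clue 3: the person who makes fudge is in house 4.
Clue 4: the person who makes donuts is in house 1.
House 2 dessert: only tarts fits.
House 2's tree must be poplar (nothing else left).
So: house 1 = violin/donuts/maple/pop, house 2 = harp/tarts/poplar/blues, house 3 = trumpet/cake/beech/rock, house 4 = guitar/fudge/spruce/jazz.

beech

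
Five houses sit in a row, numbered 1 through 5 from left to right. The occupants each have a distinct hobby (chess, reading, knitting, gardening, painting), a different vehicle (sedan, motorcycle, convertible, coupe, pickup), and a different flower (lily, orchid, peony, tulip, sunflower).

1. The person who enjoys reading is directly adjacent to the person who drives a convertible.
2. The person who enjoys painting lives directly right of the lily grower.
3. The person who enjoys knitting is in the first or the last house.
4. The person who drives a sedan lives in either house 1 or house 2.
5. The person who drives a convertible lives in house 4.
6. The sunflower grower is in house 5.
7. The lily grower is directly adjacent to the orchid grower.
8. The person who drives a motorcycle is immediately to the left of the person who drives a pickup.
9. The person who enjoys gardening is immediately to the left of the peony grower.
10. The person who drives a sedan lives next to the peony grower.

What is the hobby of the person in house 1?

gardening

Clue 5: the person who drives a convertible is in house 4.
Clue 6: the sunflower grower is in house 5.
So house 5 gets coupe for vehicle.
So house 3 gets pickup for vehicle.
By clue 8, the person who drives a motorcycle is in house 2.
So house 1 gets sedan for vehicle.
The peony grower is in house 2 (clue 10).
From clue 9, the person who enjoys gardening must be in house 1.
That leaves tulip as the flower for house 1.
So house 2 gets chess for hobby.
House 3 hobby: only reading fits.
So house 4 gets painting for hobby.
House 5's hobby must be knitting (nothing else left).
From clue 2, the lily grower must be in house 3.
Clue 7: the orchid grower is in house 4.
So: house 1 = gardening/sedan/tulip, house 2 = chess/motorcycle/peony, house 3 = reading/pickup/lily, house 4 = painting/convertible/orchid, house 5 = knitting/coupe/sunflower.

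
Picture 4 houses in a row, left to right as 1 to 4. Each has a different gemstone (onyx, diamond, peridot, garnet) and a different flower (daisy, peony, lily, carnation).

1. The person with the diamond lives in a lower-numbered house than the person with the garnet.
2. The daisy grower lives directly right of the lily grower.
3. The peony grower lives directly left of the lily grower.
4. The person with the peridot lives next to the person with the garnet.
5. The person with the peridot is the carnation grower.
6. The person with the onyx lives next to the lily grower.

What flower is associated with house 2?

lily

The daisy grower is narrowed to house 3 or 4; consider each.
Placing it in house 4 leads to a contradiction, so it's in house 3.
The lily grower is in house 2 (clue 2).
Clue 3: the peony grower is in house 1.
House 4 flower: only carnation fits.
By clue 5, the person with the peridot is in house 4.
By clue 4, the person with the garnet is in house 3.
That leaves diamond as the gemstone for house 2.
House 1 gemstone: only onyx fits.
So: house 1 = onyx/peony, house 2 = diamond/lily, house 3 = garnet/daisy, house 4 = peridot/carnation.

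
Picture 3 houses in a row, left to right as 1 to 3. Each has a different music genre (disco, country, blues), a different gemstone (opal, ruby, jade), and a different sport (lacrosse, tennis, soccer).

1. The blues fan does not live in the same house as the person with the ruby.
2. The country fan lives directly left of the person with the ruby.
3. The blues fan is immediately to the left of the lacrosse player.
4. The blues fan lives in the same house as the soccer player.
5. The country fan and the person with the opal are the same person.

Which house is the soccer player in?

House 3 music genre: only disco fits.
The blues fan is narrowed to house 1 or 2; consider each.
Placing it in house 2 leads to a contradiction, so it's in house 1.
Clue 3: the lacrosse player is in house 2.
Clue 4 places the soccer player in house 1.
The only music genre still possible for house 2 is country.
House 3's sport must be tennis (nothing else left).
By clue 2, the person with the ruby is in house 3.
By clue 5, the person with the opal is in house 2.
That leaves jade as the gemstone for house 1.
So: house 1 = blues/jade/soccer, house 2 = country/opal/lacrosse, house 3 = disco/ruby/tennis.

1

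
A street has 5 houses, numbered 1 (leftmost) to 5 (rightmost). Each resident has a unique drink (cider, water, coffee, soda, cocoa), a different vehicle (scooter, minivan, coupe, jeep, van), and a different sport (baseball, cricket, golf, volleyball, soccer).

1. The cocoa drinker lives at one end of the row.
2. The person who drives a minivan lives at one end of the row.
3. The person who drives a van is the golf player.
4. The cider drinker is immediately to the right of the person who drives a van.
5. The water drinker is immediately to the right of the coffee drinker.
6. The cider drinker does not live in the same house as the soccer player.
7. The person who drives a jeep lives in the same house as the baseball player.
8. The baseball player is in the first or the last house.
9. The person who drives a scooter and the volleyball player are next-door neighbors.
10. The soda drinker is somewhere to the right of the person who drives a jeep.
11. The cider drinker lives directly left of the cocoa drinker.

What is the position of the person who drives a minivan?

The cider drinker is in house 4 (clue 11).
Clue 11 places the cocoa drinker in house 5.
House 1 drink: only coffee fits.
Clue 4 places the person who drives a van in house 3.
Clue 5 places the water drinker in house 2.
The person who drives a jeep is in house 1 (clue 7).
By clue 7, the baseball player is in house 1.
House 3's drink must be soda (nothing else left).
From clue 3, the golf player must be in house 3.
House 5 vehicle: only minivan fits.
Clue 9: the person who drives a scooter is in house 4.
By clue 9, the volleyball player is in house 5.
That leaves coupe as the vehicle for house 2.
House 2 sport: only soccer fits.
So house 4 gets cricket for sport.
So: house 1 = coffee/jeep/baseball, house 2 = water/coupe/soccer, house 3 = soda/van/golf, house 4 = cider/scooter/cricket, house 5 = cocoa/minivan/volleyball.

5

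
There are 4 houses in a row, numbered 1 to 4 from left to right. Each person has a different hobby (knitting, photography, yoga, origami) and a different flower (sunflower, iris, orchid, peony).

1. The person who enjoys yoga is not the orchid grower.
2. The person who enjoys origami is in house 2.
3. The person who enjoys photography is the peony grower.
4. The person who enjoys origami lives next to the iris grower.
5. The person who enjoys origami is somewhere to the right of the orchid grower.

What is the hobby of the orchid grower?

knitting

By clue 2, the person who enjoys origami is in house 2.
From clue 5, the orchid grower must be in house 1.
House 1 hobby: only knitting fits.
So house 2 gets sunflower for flower.
House 3's flower must be iris (nothing else left).
The only flower still possible for house 4 is peony.
Clue 3: the person who enjoys photography is in house 4.
House 3's hobby must be yoga (nothing else left).
So: house 1 = knitting/orchid, house 2 = origami/sunflower, house 3 = yoga/iris, house 4 = photography/peony.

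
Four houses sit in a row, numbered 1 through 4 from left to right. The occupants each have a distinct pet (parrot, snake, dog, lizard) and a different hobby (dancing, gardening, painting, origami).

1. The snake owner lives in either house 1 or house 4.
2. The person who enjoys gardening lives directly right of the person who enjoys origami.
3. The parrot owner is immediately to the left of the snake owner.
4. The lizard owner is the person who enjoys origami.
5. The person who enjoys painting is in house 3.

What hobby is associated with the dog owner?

Clue 3: the parrot owner is in house 3.
Clue 3: the snake owner is in house 4.
By clue 5, the person who enjoys painting is in house 3.
The person who enjoys gardening is in house 2 (clue 2).
From clue 2, the person who enjoys origami must be in house 1.
Clue 4 places the lizard owner in house 1.
That leaves dog as the pet for house 2.
House 4 hobby: only dancing fits.
So: house 1 = lizard/origami, house 2 = dog/gardening, house 3 = parrot/painting, house 4 = snake/dancing.

gardening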